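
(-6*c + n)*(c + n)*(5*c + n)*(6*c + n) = -180*c^4 - 216*c^3*n - 31*c^2*n^2 + 6*c*n^3 + n^4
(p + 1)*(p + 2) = p^2 + 3*p + 2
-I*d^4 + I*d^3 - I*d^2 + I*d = d*(d - I)*(d + I)*(-I*d + I)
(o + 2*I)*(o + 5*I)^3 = o^4 + 17*I*o^3 - 105*o^2 - 275*I*o + 250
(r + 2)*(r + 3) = r^2 + 5*r + 6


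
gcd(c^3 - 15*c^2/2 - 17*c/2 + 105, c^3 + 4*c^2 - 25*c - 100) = c - 5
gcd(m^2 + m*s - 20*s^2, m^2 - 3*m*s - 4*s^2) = -m + 4*s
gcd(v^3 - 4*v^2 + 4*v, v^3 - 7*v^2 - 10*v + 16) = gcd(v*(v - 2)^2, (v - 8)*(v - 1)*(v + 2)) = 1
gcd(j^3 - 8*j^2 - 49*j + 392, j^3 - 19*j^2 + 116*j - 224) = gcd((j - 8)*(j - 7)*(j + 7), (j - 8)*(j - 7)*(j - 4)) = j^2 - 15*j + 56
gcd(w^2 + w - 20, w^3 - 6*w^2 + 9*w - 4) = w - 4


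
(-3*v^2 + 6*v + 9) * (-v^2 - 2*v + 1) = 3*v^4 - 24*v^2 - 12*v + 9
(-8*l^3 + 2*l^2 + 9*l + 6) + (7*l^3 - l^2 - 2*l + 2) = -l^3 + l^2 + 7*l + 8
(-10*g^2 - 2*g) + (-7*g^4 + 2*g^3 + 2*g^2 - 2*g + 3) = -7*g^4 + 2*g^3 - 8*g^2 - 4*g + 3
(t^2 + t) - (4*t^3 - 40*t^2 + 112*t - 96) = -4*t^3 + 41*t^2 - 111*t + 96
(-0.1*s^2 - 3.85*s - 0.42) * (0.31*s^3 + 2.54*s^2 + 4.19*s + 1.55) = -0.031*s^5 - 1.4475*s^4 - 10.3282*s^3 - 17.3533*s^2 - 7.7273*s - 0.651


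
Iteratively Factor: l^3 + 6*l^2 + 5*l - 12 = (l + 3)*(l^2 + 3*l - 4) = (l + 3)*(l + 4)*(l - 1)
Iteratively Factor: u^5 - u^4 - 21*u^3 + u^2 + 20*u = (u)*(u^4 - u^3 - 21*u^2 + u + 20) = u*(u - 5)*(u^3 + 4*u^2 - u - 4) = u*(u - 5)*(u + 4)*(u^2 - 1) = u*(u - 5)*(u + 1)*(u + 4)*(u - 1)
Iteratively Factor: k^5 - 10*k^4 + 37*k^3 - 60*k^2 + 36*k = (k - 2)*(k^4 - 8*k^3 + 21*k^2 - 18*k) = (k - 3)*(k - 2)*(k^3 - 5*k^2 + 6*k) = k*(k - 3)*(k - 2)*(k^2 - 5*k + 6) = k*(k - 3)^2*(k - 2)*(k - 2)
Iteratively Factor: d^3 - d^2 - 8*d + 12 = (d - 2)*(d^2 + d - 6) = (d - 2)*(d + 3)*(d - 2)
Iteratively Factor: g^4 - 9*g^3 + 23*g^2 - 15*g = (g)*(g^3 - 9*g^2 + 23*g - 15) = g*(g - 3)*(g^2 - 6*g + 5) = g*(g - 3)*(g - 1)*(g - 5)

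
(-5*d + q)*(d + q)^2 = -5*d^3 - 9*d^2*q - 3*d*q^2 + q^3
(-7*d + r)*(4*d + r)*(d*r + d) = -28*d^3*r - 28*d^3 - 3*d^2*r^2 - 3*d^2*r + d*r^3 + d*r^2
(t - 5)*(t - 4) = t^2 - 9*t + 20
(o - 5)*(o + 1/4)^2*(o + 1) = o^4 - 7*o^3/2 - 111*o^2/16 - 11*o/4 - 5/16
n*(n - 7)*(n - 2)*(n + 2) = n^4 - 7*n^3 - 4*n^2 + 28*n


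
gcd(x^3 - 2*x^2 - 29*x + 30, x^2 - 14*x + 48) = x - 6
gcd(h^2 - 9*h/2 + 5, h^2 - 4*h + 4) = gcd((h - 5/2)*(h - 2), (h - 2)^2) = h - 2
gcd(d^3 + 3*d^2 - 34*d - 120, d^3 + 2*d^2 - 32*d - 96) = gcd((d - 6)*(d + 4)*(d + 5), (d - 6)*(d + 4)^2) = d^2 - 2*d - 24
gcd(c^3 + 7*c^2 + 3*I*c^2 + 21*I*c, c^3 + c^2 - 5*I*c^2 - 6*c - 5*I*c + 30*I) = 1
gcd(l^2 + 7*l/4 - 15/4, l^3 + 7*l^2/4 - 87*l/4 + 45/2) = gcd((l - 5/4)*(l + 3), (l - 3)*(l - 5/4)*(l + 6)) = l - 5/4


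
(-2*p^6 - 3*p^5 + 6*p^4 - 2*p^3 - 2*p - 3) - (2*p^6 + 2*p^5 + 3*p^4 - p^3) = -4*p^6 - 5*p^5 + 3*p^4 - p^3 - 2*p - 3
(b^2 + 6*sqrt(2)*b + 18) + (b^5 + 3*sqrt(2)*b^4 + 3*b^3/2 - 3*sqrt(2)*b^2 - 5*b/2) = b^5 + 3*sqrt(2)*b^4 + 3*b^3/2 - 3*sqrt(2)*b^2 + b^2 - 5*b/2 + 6*sqrt(2)*b + 18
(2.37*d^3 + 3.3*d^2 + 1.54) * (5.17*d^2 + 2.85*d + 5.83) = 12.2529*d^5 + 23.8155*d^4 + 23.2221*d^3 + 27.2008*d^2 + 4.389*d + 8.9782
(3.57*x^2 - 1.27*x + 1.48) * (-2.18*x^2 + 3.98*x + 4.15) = -7.7826*x^4 + 16.9772*x^3 + 6.5345*x^2 + 0.619899999999999*x + 6.142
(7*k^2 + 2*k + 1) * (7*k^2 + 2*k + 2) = 49*k^4 + 28*k^3 + 25*k^2 + 6*k + 2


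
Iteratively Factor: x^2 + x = (x)*(x + 1)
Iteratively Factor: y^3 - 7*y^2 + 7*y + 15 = (y + 1)*(y^2 - 8*y + 15) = (y - 3)*(y + 1)*(y - 5)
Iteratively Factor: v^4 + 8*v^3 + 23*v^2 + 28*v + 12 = (v + 1)*(v^3 + 7*v^2 + 16*v + 12) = (v + 1)*(v + 3)*(v^2 + 4*v + 4) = (v + 1)*(v + 2)*(v + 3)*(v + 2)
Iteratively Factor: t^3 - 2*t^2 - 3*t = (t)*(t^2 - 2*t - 3) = t*(t - 3)*(t + 1)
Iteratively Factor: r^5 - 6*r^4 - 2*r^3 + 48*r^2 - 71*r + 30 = (r + 3)*(r^4 - 9*r^3 + 25*r^2 - 27*r + 10) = (r - 5)*(r + 3)*(r^3 - 4*r^2 + 5*r - 2) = (r - 5)*(r - 1)*(r + 3)*(r^2 - 3*r + 2) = (r - 5)*(r - 1)^2*(r + 3)*(r - 2)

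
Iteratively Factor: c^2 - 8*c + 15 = (c - 3)*(c - 5)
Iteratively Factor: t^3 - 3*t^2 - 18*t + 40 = (t - 5)*(t^2 + 2*t - 8) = (t - 5)*(t - 2)*(t + 4)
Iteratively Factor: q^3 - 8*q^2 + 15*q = (q)*(q^2 - 8*q + 15) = q*(q - 3)*(q - 5)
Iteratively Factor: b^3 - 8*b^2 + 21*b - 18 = (b - 3)*(b^2 - 5*b + 6) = (b - 3)^2*(b - 2)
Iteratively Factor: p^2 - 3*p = (p - 3)*(p)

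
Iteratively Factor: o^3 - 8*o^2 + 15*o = (o - 3)*(o^2 - 5*o) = (o - 5)*(o - 3)*(o)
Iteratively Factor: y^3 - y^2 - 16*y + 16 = (y - 1)*(y^2 - 16) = (y - 4)*(y - 1)*(y + 4)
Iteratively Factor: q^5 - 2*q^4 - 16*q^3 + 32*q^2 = (q + 4)*(q^4 - 6*q^3 + 8*q^2) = q*(q + 4)*(q^3 - 6*q^2 + 8*q) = q*(q - 2)*(q + 4)*(q^2 - 4*q) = q*(q - 4)*(q - 2)*(q + 4)*(q)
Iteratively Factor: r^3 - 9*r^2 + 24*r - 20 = (r - 2)*(r^2 - 7*r + 10) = (r - 2)^2*(r - 5)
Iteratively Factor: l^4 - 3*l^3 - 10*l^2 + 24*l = (l - 2)*(l^3 - l^2 - 12*l) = (l - 2)*(l + 3)*(l^2 - 4*l) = (l - 4)*(l - 2)*(l + 3)*(l)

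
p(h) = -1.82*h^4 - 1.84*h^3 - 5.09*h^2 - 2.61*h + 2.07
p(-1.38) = -5.79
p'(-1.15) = 12.87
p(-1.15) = -2.04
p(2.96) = -237.68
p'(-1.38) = 20.06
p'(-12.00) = 11904.51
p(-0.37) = 2.40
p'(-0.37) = 0.77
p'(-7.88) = 3296.98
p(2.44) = -125.84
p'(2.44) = -166.07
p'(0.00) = -2.61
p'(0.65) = -13.56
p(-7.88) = -6410.50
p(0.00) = 2.07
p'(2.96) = -269.91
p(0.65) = -2.61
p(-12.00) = -35259.57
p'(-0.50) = 2.01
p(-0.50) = 2.22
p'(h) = -7.28*h^3 - 5.52*h^2 - 10.18*h - 2.61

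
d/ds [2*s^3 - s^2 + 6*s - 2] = 6*s^2 - 2*s + 6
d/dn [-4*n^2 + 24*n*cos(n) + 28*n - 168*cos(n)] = -24*n*sin(n) - 8*n + 168*sin(n) + 24*cos(n) + 28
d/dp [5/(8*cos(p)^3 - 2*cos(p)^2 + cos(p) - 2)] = 5*(24*cos(p)^2 - 4*cos(p) + 1)*sin(p)/(8*cos(p)^3 - 2*cos(p)^2 + cos(p) - 2)^2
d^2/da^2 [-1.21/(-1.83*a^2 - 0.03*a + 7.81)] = (-8.104338*a^2 - 0.132858*a + 1.21*(3.66*a + 0.03)*(7.32*a + 0.06) + 34.587366)/(1.83*a^2 + 0.03*a - 7.81)^3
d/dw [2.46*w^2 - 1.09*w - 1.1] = 4.92*w - 1.09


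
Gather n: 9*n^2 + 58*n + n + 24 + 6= 9*n^2 + 59*n + 30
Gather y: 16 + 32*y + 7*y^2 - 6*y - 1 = 7*y^2 + 26*y + 15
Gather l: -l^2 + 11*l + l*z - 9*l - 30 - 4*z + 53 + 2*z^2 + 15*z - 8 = -l^2 + l*(z + 2) + 2*z^2 + 11*z + 15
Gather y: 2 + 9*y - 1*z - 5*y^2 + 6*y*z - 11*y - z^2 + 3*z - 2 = -5*y^2 + y*(6*z - 2) - z^2 + 2*z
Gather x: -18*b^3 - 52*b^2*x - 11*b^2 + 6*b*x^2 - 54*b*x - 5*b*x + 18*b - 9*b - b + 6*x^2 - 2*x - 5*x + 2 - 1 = -18*b^3 - 11*b^2 + 8*b + x^2*(6*b + 6) + x*(-52*b^2 - 59*b - 7) + 1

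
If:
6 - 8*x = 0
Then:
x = 3/4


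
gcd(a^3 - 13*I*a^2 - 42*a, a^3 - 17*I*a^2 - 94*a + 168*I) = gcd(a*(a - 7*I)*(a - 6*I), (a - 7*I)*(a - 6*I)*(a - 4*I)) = a^2 - 13*I*a - 42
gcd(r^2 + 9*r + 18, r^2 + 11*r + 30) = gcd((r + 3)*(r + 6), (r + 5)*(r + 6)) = r + 6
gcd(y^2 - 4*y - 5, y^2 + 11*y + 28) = 1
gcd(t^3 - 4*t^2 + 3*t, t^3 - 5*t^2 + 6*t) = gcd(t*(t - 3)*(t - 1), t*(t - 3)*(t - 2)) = t^2 - 3*t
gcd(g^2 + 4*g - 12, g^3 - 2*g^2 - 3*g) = 1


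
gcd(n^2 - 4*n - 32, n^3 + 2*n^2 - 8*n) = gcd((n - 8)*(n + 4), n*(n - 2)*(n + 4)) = n + 4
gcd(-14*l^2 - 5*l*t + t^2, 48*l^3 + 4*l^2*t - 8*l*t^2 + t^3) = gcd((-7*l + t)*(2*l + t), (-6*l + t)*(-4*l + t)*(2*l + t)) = 2*l + t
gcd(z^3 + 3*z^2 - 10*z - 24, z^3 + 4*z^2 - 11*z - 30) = z^2 - z - 6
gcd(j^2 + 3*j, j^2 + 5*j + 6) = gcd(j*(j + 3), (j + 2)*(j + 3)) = j + 3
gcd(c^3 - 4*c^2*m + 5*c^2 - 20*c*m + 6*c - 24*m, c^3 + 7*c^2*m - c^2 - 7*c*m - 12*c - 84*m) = c + 3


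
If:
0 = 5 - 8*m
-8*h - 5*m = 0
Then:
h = -25/64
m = 5/8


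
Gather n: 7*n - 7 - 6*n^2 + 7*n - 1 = -6*n^2 + 14*n - 8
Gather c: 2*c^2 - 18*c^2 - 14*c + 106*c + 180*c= -16*c^2 + 272*c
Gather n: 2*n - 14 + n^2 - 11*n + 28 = n^2 - 9*n + 14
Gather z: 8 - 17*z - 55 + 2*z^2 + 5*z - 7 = 2*z^2 - 12*z - 54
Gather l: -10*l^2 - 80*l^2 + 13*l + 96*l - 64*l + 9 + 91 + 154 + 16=-90*l^2 + 45*l + 270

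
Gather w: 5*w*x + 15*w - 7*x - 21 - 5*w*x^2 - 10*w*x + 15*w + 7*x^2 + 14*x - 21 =w*(-5*x^2 - 5*x + 30) + 7*x^2 + 7*x - 42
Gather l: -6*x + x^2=x^2 - 6*x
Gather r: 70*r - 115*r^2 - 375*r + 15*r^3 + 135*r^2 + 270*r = 15*r^3 + 20*r^2 - 35*r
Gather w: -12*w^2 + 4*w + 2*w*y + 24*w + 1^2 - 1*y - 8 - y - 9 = -12*w^2 + w*(2*y + 28) - 2*y - 16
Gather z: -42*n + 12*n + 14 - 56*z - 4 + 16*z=-30*n - 40*z + 10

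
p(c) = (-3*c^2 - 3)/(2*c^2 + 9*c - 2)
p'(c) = -6*c/(2*c^2 + 9*c - 2) + (-4*c - 9)*(-3*c^2 - 3)/(2*c^2 + 9*c - 2)^2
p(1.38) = -0.61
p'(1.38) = 0.04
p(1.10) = -0.64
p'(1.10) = 0.19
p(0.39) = -1.91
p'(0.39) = 9.80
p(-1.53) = 0.90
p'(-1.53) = -0.59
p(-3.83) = 6.59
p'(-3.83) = -9.06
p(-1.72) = 1.03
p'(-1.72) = -0.70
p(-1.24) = 0.75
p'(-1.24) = -0.44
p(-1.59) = 0.94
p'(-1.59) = -0.63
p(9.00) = -1.02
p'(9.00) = -0.03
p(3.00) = -0.70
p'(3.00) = -0.08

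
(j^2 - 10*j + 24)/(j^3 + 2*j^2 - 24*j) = (j - 6)/(j*(j + 6))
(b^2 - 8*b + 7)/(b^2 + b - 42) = (b^2 - 8*b + 7)/(b^2 + b - 42)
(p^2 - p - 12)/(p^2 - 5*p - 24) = (p - 4)/(p - 8)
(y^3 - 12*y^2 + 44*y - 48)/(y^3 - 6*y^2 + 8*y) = (y - 6)/y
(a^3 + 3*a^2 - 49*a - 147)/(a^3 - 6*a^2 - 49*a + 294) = (a + 3)/(a - 6)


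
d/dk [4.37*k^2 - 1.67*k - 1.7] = 8.74*k - 1.67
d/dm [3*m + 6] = 3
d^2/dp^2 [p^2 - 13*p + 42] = 2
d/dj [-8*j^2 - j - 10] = -16*j - 1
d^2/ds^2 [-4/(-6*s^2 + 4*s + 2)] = 4*(9*s^2 - 6*s - 4*(3*s - 1)^2 - 3)/(-3*s^2 + 2*s + 1)^3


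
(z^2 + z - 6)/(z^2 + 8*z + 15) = (z - 2)/(z + 5)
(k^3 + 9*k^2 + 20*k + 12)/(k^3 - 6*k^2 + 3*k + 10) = (k^2 + 8*k + 12)/(k^2 - 7*k + 10)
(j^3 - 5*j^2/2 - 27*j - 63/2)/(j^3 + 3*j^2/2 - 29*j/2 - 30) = (2*j^2 - 11*j - 21)/(2*j^2 - 3*j - 20)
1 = 1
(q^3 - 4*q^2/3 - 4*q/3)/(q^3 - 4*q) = (q + 2/3)/(q + 2)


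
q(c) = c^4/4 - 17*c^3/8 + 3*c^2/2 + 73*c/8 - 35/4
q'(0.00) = 9.12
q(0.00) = -8.75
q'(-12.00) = -2672.88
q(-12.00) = 8953.75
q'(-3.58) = -129.20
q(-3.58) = 116.37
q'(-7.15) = -703.76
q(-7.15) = 1432.81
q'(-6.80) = -620.49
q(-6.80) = 1201.26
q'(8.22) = 158.45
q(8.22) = 128.73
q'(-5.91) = -437.70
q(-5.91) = 733.36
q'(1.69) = 0.81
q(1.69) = 2.74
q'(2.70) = -9.57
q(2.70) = -1.72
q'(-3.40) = -114.07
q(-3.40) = 94.49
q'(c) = c^3 - 51*c^2/8 + 3*c + 73/8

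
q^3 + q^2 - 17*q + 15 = (q - 3)*(q - 1)*(q + 5)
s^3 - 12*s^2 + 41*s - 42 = (s - 7)*(s - 3)*(s - 2)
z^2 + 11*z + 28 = (z + 4)*(z + 7)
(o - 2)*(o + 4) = o^2 + 2*o - 8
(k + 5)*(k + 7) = k^2 + 12*k + 35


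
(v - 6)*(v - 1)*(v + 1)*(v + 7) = v^4 + v^3 - 43*v^2 - v + 42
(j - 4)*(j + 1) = j^2 - 3*j - 4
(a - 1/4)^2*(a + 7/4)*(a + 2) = a^4 + 13*a^3/4 + 27*a^2/16 - 97*a/64 + 7/32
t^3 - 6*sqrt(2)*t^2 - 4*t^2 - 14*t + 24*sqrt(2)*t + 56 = (t - 4)*(t - 7*sqrt(2))*(t + sqrt(2))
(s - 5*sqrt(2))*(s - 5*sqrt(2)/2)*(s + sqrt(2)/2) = s^3 - 7*sqrt(2)*s^2 + 35*s/2 + 25*sqrt(2)/2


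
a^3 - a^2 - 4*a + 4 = (a - 2)*(a - 1)*(a + 2)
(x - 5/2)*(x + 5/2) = x^2 - 25/4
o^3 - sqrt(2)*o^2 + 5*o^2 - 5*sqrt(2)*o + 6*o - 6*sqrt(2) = (o + 2)*(o + 3)*(o - sqrt(2))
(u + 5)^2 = u^2 + 10*u + 25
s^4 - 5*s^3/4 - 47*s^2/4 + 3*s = s*(s - 4)*(s - 1/4)*(s + 3)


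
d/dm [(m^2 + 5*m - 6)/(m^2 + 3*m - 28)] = 2*(-m^2 - 22*m - 61)/(m^4 + 6*m^3 - 47*m^2 - 168*m + 784)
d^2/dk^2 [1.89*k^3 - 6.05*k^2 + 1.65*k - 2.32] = 11.34*k - 12.1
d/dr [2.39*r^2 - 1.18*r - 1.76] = 4.78*r - 1.18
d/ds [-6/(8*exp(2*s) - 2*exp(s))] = 3*(8*exp(s) - 1)*exp(-s)/(4*exp(s) - 1)^2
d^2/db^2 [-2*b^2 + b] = -4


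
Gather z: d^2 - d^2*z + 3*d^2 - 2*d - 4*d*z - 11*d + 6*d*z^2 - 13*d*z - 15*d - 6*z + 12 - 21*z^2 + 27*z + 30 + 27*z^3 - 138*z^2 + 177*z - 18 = 4*d^2 - 28*d + 27*z^3 + z^2*(6*d - 159) + z*(-d^2 - 17*d + 198) + 24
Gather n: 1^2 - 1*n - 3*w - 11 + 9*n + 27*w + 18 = 8*n + 24*w + 8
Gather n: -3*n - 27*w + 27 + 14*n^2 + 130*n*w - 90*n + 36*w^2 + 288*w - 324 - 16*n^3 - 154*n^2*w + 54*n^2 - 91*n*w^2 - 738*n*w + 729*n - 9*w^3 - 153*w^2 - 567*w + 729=-16*n^3 + n^2*(68 - 154*w) + n*(-91*w^2 - 608*w + 636) - 9*w^3 - 117*w^2 - 306*w + 432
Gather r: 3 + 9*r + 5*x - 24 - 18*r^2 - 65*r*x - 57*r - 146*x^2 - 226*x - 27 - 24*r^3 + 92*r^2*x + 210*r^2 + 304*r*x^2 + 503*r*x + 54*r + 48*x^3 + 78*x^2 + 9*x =-24*r^3 + r^2*(92*x + 192) + r*(304*x^2 + 438*x + 6) + 48*x^3 - 68*x^2 - 212*x - 48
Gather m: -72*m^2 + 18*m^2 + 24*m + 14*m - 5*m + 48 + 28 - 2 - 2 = -54*m^2 + 33*m + 72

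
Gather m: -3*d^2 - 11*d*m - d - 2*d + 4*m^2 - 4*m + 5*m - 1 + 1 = -3*d^2 - 3*d + 4*m^2 + m*(1 - 11*d)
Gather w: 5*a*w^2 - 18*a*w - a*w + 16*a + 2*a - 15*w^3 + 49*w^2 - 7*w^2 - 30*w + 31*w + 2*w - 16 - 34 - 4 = 18*a - 15*w^3 + w^2*(5*a + 42) + w*(3 - 19*a) - 54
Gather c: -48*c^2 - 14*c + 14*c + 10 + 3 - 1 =12 - 48*c^2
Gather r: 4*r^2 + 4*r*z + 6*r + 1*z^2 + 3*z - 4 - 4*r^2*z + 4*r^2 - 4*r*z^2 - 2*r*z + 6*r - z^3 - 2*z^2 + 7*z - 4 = r^2*(8 - 4*z) + r*(-4*z^2 + 2*z + 12) - z^3 - z^2 + 10*z - 8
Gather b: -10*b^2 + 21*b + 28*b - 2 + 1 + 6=-10*b^2 + 49*b + 5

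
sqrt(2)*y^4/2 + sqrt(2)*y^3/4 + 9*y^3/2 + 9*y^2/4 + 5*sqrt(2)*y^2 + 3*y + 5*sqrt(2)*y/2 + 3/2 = (y + 1/2)*(y + sqrt(2))*(y + 3*sqrt(2))*(sqrt(2)*y/2 + 1/2)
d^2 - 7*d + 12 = (d - 4)*(d - 3)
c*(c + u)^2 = c^3 + 2*c^2*u + c*u^2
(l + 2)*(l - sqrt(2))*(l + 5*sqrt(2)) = l^3 + 2*l^2 + 4*sqrt(2)*l^2 - 10*l + 8*sqrt(2)*l - 20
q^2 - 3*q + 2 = (q - 2)*(q - 1)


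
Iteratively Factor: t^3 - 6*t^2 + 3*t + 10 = (t - 2)*(t^2 - 4*t - 5) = (t - 2)*(t + 1)*(t - 5)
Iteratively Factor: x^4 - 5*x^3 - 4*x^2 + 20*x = (x - 5)*(x^3 - 4*x) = x*(x - 5)*(x^2 - 4) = x*(x - 5)*(x + 2)*(x - 2)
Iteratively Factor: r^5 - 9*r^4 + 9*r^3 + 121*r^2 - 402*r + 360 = (r - 3)*(r^4 - 6*r^3 - 9*r^2 + 94*r - 120) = (r - 5)*(r - 3)*(r^3 - r^2 - 14*r + 24) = (r - 5)*(r - 3)*(r + 4)*(r^2 - 5*r + 6) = (r - 5)*(r - 3)*(r - 2)*(r + 4)*(r - 3)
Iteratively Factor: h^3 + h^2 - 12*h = (h)*(h^2 + h - 12) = h*(h - 3)*(h + 4)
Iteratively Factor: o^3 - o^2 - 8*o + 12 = (o - 2)*(o^2 + o - 6) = (o - 2)*(o + 3)*(o - 2)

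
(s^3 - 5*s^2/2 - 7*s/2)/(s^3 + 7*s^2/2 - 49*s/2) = (s + 1)/(s + 7)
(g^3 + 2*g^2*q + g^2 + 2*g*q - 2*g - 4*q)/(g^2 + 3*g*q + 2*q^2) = (g^2 + g - 2)/(g + q)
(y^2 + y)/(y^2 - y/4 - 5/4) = 4*y/(4*y - 5)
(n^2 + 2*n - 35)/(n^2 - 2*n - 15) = (n + 7)/(n + 3)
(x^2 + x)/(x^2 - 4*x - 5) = x/(x - 5)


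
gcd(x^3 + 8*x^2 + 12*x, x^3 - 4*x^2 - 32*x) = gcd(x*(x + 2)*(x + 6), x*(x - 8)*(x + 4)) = x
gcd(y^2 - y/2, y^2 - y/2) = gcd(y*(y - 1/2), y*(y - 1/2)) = y^2 - y/2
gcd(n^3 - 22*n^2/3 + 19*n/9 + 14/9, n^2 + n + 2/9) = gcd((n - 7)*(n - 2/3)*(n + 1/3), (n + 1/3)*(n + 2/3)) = n + 1/3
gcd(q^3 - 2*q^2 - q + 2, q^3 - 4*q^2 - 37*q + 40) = q - 1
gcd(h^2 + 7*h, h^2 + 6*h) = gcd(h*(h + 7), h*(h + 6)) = h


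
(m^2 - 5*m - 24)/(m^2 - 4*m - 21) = (m - 8)/(m - 7)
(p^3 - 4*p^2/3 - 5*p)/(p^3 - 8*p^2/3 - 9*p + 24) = p*(3*p + 5)/(3*p^2 + p - 24)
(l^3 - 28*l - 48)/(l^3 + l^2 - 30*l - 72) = (l + 2)/(l + 3)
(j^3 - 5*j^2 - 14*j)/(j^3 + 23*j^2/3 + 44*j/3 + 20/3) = 3*j*(j - 7)/(3*j^2 + 17*j + 10)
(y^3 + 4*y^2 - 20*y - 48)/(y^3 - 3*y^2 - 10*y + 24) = (y^2 + 8*y + 12)/(y^2 + y - 6)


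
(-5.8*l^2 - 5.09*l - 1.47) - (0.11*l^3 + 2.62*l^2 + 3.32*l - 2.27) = -0.11*l^3 - 8.42*l^2 - 8.41*l + 0.8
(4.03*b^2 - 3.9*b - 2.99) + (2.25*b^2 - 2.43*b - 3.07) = 6.28*b^2 - 6.33*b - 6.06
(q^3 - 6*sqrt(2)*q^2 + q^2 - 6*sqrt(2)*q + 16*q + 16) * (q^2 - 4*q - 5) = q^5 - 6*sqrt(2)*q^4 - 3*q^4 + 7*q^3 + 18*sqrt(2)*q^3 - 53*q^2 + 54*sqrt(2)*q^2 - 144*q + 30*sqrt(2)*q - 80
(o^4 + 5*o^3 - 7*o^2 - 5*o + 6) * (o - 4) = o^5 + o^4 - 27*o^3 + 23*o^2 + 26*o - 24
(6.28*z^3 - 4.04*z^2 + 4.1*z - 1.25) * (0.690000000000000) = 4.3332*z^3 - 2.7876*z^2 + 2.829*z - 0.8625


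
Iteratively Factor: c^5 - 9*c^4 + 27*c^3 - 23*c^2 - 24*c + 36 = (c - 3)*(c^4 - 6*c^3 + 9*c^2 + 4*c - 12) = (c - 3)^2*(c^3 - 3*c^2 + 4) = (c - 3)^2*(c - 2)*(c^2 - c - 2) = (c - 3)^2*(c - 2)*(c + 1)*(c - 2)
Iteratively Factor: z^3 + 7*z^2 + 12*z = (z + 4)*(z^2 + 3*z) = z*(z + 4)*(z + 3)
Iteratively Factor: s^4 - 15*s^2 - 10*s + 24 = (s - 4)*(s^3 + 4*s^2 + s - 6) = (s - 4)*(s + 3)*(s^2 + s - 2) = (s - 4)*(s - 1)*(s + 3)*(s + 2)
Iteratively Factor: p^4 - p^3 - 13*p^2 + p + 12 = (p + 1)*(p^3 - 2*p^2 - 11*p + 12) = (p - 4)*(p + 1)*(p^2 + 2*p - 3) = (p - 4)*(p - 1)*(p + 1)*(p + 3)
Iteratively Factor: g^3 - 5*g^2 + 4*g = (g)*(g^2 - 5*g + 4) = g*(g - 1)*(g - 4)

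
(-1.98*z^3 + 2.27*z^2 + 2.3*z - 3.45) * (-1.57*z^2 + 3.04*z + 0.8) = 3.1086*z^5 - 9.5831*z^4 + 1.7058*z^3 + 14.2245*z^2 - 8.648*z - 2.76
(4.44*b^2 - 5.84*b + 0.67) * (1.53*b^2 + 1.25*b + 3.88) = 6.7932*b^4 - 3.3852*b^3 + 10.9523*b^2 - 21.8217*b + 2.5996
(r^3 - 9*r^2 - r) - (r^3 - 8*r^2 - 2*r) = -r^2 + r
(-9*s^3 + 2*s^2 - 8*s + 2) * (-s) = 9*s^4 - 2*s^3 + 8*s^2 - 2*s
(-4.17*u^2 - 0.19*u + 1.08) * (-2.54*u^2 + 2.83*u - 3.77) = 10.5918*u^4 - 11.3185*u^3 + 12.44*u^2 + 3.7727*u - 4.0716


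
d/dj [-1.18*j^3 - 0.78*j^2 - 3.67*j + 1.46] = -3.54*j^2 - 1.56*j - 3.67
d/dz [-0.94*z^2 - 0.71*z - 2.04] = -1.88*z - 0.71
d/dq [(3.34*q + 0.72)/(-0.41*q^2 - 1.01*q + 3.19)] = (1.3694*q^2 + 0.5904*q + 11.3818)/(0.1681*q^4 + 0.8282*q^3 - 1.5957*q^2 - 6.4438*q + 10.1761)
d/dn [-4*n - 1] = -4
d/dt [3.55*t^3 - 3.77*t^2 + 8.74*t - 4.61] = 10.65*t^2 - 7.54*t + 8.74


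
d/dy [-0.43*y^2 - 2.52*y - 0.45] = -0.86*y - 2.52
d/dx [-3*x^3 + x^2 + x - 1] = -9*x^2 + 2*x + 1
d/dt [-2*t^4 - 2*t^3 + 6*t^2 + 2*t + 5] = -8*t^3 - 6*t^2 + 12*t + 2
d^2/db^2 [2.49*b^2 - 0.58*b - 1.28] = 4.98000000000000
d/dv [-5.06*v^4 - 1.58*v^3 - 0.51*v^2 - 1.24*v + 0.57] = -20.24*v^3 - 4.74*v^2 - 1.02*v - 1.24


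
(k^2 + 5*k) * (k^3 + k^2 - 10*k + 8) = k^5 + 6*k^4 - 5*k^3 - 42*k^2 + 40*k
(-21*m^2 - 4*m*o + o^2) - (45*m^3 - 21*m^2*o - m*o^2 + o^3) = -45*m^3 + 21*m^2*o - 21*m^2 + m*o^2 - 4*m*o - o^3 + o^2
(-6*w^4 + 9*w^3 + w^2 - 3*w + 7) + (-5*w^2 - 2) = -6*w^4 + 9*w^3 - 4*w^2 - 3*w + 5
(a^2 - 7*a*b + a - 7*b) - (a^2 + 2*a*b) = -9*a*b + a - 7*b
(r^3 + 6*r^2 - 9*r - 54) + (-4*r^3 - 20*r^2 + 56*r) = -3*r^3 - 14*r^2 + 47*r - 54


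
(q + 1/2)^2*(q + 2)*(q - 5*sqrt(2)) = q^4 - 5*sqrt(2)*q^3 + 3*q^3 - 15*sqrt(2)*q^2 + 9*q^2/4 - 45*sqrt(2)*q/4 + q/2 - 5*sqrt(2)/2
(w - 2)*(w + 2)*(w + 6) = w^3 + 6*w^2 - 4*w - 24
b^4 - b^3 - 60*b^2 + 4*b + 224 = (b - 8)*(b - 2)*(b + 2)*(b + 7)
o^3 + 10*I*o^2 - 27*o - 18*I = (o + I)*(o + 3*I)*(o + 6*I)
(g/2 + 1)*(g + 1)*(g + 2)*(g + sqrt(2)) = g^4/2 + sqrt(2)*g^3/2 + 5*g^3/2 + 5*sqrt(2)*g^2/2 + 4*g^2 + 2*g + 4*sqrt(2)*g + 2*sqrt(2)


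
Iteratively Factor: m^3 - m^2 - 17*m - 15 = (m - 5)*(m^2 + 4*m + 3) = (m - 5)*(m + 1)*(m + 3)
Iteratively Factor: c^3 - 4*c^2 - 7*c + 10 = (c + 2)*(c^2 - 6*c + 5) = (c - 5)*(c + 2)*(c - 1)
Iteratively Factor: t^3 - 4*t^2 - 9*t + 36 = (t + 3)*(t^2 - 7*t + 12) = (t - 4)*(t + 3)*(t - 3)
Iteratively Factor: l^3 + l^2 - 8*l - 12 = (l + 2)*(l^2 - l - 6) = (l + 2)^2*(l - 3)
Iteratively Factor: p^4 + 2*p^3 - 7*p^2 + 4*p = (p + 4)*(p^3 - 2*p^2 + p) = (p - 1)*(p + 4)*(p^2 - p) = (p - 1)^2*(p + 4)*(p)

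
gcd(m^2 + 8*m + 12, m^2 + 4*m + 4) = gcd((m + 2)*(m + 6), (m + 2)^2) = m + 2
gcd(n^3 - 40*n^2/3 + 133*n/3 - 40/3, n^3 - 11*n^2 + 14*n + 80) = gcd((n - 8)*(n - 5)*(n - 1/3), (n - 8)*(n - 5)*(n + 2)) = n^2 - 13*n + 40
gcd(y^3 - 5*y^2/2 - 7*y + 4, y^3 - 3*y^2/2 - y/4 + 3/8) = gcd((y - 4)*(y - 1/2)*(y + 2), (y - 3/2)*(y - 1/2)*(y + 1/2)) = y - 1/2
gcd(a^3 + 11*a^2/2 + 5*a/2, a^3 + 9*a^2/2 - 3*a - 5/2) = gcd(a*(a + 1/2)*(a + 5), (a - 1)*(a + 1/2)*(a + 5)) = a^2 + 11*a/2 + 5/2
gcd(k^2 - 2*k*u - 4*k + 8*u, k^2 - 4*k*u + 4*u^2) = -k + 2*u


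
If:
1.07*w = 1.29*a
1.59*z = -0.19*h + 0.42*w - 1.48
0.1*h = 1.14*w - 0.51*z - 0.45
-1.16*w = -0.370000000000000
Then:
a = 0.26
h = 8.84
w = 0.32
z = -1.90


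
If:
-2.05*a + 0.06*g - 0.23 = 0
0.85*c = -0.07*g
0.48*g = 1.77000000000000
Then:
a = -0.00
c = -0.30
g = 3.69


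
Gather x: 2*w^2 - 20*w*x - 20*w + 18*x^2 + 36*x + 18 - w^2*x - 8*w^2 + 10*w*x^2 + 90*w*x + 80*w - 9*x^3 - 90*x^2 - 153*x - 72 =-6*w^2 + 60*w - 9*x^3 + x^2*(10*w - 72) + x*(-w^2 + 70*w - 117) - 54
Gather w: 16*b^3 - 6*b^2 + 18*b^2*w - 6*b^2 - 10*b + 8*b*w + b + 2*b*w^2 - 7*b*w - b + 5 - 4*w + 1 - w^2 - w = 16*b^3 - 12*b^2 - 10*b + w^2*(2*b - 1) + w*(18*b^2 + b - 5) + 6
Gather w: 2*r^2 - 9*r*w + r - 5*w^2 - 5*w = 2*r^2 + r - 5*w^2 + w*(-9*r - 5)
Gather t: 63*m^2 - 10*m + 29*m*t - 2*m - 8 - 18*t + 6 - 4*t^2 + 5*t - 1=63*m^2 - 12*m - 4*t^2 + t*(29*m - 13) - 3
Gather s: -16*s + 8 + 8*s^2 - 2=8*s^2 - 16*s + 6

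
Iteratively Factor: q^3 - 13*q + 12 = (q - 1)*(q^2 + q - 12) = (q - 3)*(q - 1)*(q + 4)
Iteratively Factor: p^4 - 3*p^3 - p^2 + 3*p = (p)*(p^3 - 3*p^2 - p + 3) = p*(p - 3)*(p^2 - 1) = p*(p - 3)*(p + 1)*(p - 1)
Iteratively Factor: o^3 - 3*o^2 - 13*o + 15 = (o - 5)*(o^2 + 2*o - 3) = (o - 5)*(o - 1)*(o + 3)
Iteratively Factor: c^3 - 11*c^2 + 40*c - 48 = (c - 4)*(c^2 - 7*c + 12) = (c - 4)^2*(c - 3)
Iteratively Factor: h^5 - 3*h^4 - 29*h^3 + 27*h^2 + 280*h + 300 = (h + 2)*(h^4 - 5*h^3 - 19*h^2 + 65*h + 150) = (h - 5)*(h + 2)*(h^3 - 19*h - 30) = (h - 5)*(h + 2)^2*(h^2 - 2*h - 15) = (h - 5)*(h + 2)^2*(h + 3)*(h - 5)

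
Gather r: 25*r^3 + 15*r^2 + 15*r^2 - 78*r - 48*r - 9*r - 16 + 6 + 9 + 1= 25*r^3 + 30*r^2 - 135*r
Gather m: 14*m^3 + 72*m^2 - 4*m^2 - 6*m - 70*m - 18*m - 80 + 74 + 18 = 14*m^3 + 68*m^2 - 94*m + 12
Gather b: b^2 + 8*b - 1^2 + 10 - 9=b^2 + 8*b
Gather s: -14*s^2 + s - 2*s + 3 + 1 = -14*s^2 - s + 4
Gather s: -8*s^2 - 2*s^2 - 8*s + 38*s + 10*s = -10*s^2 + 40*s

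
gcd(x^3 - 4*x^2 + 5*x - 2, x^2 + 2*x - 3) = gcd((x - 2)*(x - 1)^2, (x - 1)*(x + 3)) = x - 1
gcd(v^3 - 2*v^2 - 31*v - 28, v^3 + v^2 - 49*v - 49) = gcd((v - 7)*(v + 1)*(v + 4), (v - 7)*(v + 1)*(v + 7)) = v^2 - 6*v - 7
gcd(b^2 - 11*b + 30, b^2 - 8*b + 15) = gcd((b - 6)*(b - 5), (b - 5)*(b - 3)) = b - 5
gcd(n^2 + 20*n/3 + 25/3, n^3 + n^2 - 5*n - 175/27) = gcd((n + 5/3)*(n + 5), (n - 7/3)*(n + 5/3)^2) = n + 5/3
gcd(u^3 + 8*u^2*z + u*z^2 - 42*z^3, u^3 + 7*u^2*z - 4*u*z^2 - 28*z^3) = -u^2 - 5*u*z + 14*z^2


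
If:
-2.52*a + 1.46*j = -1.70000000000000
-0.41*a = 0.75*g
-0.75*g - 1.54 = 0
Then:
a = 3.76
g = -2.05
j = 5.32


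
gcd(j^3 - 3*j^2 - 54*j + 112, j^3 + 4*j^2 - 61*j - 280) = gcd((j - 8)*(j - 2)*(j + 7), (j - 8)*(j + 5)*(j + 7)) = j^2 - j - 56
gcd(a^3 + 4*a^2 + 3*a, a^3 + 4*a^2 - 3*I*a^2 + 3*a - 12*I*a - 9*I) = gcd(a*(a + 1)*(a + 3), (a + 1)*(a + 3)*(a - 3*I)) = a^2 + 4*a + 3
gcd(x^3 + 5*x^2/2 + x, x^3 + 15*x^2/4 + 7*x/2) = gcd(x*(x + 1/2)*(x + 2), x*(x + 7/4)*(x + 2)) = x^2 + 2*x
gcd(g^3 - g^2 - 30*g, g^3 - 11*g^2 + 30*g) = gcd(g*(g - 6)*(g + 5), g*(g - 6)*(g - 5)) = g^2 - 6*g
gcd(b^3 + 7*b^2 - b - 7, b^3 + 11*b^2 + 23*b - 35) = b^2 + 6*b - 7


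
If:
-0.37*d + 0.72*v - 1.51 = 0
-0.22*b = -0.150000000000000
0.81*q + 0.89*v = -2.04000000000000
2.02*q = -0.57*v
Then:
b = 0.68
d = -10.08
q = 0.87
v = -3.08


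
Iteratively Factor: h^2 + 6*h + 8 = (h + 2)*(h + 4)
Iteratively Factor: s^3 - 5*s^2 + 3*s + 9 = (s - 3)*(s^2 - 2*s - 3) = (s - 3)*(s + 1)*(s - 3)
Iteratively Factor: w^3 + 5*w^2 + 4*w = (w)*(w^2 + 5*w + 4) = w*(w + 4)*(w + 1)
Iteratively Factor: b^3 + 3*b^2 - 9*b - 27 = (b + 3)*(b^2 - 9) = (b - 3)*(b + 3)*(b + 3)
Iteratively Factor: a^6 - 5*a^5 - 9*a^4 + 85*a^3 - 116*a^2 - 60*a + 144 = (a - 2)*(a^5 - 3*a^4 - 15*a^3 + 55*a^2 - 6*a - 72) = (a - 2)*(a + 4)*(a^4 - 7*a^3 + 13*a^2 + 3*a - 18) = (a - 3)*(a - 2)*(a + 4)*(a^3 - 4*a^2 + a + 6) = (a - 3)*(a - 2)^2*(a + 4)*(a^2 - 2*a - 3) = (a - 3)*(a - 2)^2*(a + 1)*(a + 4)*(a - 3)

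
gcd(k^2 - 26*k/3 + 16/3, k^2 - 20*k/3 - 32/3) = k - 8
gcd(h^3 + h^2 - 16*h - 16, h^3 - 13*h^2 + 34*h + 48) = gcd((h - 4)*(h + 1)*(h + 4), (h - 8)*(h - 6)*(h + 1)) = h + 1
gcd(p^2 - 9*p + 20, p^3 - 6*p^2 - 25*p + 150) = p - 5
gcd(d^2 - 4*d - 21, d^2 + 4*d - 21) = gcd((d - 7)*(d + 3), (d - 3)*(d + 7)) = 1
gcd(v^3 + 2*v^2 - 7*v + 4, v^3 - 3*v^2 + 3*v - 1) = v^2 - 2*v + 1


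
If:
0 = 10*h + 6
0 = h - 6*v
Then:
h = -3/5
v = -1/10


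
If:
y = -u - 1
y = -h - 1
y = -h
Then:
No Solution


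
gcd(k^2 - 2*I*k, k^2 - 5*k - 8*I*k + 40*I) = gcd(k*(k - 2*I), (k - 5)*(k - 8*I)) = 1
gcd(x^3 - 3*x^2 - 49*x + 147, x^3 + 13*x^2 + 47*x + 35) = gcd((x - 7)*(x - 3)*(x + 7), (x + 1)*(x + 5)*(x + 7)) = x + 7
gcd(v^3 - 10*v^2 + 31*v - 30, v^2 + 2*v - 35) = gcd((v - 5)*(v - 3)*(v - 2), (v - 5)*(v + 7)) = v - 5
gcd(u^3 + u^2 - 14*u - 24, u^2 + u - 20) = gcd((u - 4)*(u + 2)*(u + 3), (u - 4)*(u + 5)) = u - 4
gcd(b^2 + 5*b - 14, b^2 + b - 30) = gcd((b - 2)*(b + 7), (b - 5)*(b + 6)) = 1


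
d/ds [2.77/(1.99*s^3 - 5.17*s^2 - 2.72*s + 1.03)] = (-16.5369*s^2 + 28.6418*s + 7.5344)/(1.99*s^3 - 5.17*s^2 - 2.72*s + 1.03)^2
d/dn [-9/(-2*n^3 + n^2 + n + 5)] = 9*(-6*n^2 + 2*n + 1)/(-2*n^3 + n^2 + n + 5)^2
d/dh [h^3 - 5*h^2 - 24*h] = 3*h^2 - 10*h - 24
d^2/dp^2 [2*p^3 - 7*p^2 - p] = 12*p - 14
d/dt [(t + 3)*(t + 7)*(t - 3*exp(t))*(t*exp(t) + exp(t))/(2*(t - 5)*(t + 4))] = (t^6 - 6*t^5*exp(t) + 12*t^5 - 63*t^4*exp(t) + 8*t^4 + 6*t^3*exp(t) - 332*t^3 + 1686*t^2*exp(t) - 1353*t^2 + 5292*t*exp(t) - 1660*t + 4317*exp(t) - 420)*exp(t)/(2*(t^4 - 2*t^3 - 39*t^2 + 40*t + 400))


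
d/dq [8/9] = 0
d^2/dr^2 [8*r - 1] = 0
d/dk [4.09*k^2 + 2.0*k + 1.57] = 8.18*k + 2.0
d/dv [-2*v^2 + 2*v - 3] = 2 - 4*v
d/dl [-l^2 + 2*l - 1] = 2 - 2*l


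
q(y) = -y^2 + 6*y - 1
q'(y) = 6 - 2*y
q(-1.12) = -8.97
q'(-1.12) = 8.24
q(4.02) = 6.96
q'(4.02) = -2.04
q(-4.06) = -41.84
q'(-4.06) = 14.12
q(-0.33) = -3.09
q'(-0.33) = 6.66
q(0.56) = 2.05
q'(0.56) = 4.88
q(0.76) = 2.98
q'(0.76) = 4.48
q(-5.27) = -60.39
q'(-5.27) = 16.54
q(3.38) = 7.86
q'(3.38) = -0.76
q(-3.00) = -28.00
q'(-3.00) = 12.00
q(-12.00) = -217.00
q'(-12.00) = 30.00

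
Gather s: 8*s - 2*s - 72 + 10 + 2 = 6*s - 60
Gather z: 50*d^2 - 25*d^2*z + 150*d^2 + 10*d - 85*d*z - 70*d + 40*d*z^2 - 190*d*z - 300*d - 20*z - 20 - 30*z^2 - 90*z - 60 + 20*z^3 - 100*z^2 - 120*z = 200*d^2 - 360*d + 20*z^3 + z^2*(40*d - 130) + z*(-25*d^2 - 275*d - 230) - 80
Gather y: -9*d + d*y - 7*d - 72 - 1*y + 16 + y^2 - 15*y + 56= -16*d + y^2 + y*(d - 16)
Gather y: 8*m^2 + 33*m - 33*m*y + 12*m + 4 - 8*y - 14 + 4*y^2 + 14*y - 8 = 8*m^2 + 45*m + 4*y^2 + y*(6 - 33*m) - 18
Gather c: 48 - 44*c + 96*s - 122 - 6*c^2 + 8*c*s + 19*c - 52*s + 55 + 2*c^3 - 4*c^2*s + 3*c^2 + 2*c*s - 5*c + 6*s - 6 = 2*c^3 + c^2*(-4*s - 3) + c*(10*s - 30) + 50*s - 25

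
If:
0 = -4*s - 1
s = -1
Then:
No Solution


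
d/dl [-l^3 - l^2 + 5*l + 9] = -3*l^2 - 2*l + 5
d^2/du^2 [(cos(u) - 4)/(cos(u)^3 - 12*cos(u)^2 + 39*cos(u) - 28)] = 2*(-2*sin(u)^4 + 19*sin(u)^2 - 43*cos(u) + 3*cos(3*u) + 40)/((cos(u) - 7)^3*(cos(u) - 1)^3)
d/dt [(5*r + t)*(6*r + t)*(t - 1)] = 30*r^2 + 22*r*t - 11*r + 3*t^2 - 2*t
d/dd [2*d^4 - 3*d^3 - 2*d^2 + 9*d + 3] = 8*d^3 - 9*d^2 - 4*d + 9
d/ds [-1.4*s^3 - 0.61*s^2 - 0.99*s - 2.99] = -4.2*s^2 - 1.22*s - 0.99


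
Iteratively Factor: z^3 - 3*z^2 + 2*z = (z - 1)*(z^2 - 2*z) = (z - 2)*(z - 1)*(z)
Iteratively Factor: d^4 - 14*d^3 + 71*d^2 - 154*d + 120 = (d - 3)*(d^3 - 11*d^2 + 38*d - 40) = (d - 4)*(d - 3)*(d^2 - 7*d + 10) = (d - 5)*(d - 4)*(d - 3)*(d - 2)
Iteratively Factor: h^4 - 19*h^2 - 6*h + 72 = (h + 3)*(h^3 - 3*h^2 - 10*h + 24) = (h - 2)*(h + 3)*(h^2 - h - 12) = (h - 4)*(h - 2)*(h + 3)*(h + 3)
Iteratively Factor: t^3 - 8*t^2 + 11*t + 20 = (t - 5)*(t^2 - 3*t - 4) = (t - 5)*(t - 4)*(t + 1)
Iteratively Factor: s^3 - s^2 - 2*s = (s)*(s^2 - s - 2) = s*(s + 1)*(s - 2)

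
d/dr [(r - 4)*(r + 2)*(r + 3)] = 3*r^2 + 2*r - 14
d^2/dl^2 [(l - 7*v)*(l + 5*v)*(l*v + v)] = 2*v*(3*l - 2*v + 1)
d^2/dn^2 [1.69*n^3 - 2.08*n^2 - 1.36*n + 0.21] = 10.14*n - 4.16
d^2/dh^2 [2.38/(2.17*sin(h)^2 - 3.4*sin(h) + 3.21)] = (-44.828728*sin(h)^4 + 52.67892*sin(h)^3 + 106.043756*sin(h)^2 - 131.33316*sin(h) + 21.868868)/(2.17*sin(h)^2 - 3.4*sin(h) + 3.21)^3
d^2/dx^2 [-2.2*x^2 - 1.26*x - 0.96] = -4.40000000000000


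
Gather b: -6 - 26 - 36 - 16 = -84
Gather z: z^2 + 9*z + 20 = z^2 + 9*z + 20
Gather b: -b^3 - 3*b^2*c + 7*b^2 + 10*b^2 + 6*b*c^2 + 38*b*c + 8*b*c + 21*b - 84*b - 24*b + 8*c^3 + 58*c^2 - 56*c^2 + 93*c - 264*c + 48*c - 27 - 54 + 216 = -b^3 + b^2*(17 - 3*c) + b*(6*c^2 + 46*c - 87) + 8*c^3 + 2*c^2 - 123*c + 135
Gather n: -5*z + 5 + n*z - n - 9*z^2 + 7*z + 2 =n*(z - 1) - 9*z^2 + 2*z + 7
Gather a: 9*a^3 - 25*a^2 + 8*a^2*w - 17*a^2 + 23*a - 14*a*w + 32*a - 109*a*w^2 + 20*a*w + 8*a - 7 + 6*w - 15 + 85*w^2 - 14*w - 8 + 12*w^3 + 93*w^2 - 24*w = 9*a^3 + a^2*(8*w - 42) + a*(-109*w^2 + 6*w + 63) + 12*w^3 + 178*w^2 - 32*w - 30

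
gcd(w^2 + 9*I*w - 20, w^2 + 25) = w + 5*I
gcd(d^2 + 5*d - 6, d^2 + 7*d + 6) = d + 6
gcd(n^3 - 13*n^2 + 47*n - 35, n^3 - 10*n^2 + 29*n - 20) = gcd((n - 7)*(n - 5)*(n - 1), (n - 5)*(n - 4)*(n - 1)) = n^2 - 6*n + 5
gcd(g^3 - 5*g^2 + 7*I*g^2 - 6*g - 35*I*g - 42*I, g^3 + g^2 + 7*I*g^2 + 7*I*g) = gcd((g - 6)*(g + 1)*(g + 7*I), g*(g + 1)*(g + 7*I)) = g^2 + g*(1 + 7*I) + 7*I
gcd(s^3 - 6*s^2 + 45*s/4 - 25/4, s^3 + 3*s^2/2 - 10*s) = s - 5/2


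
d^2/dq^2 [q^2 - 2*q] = 2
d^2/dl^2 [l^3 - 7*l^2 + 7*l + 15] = 6*l - 14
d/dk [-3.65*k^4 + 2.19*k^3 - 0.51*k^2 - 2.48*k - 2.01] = -14.6*k^3 + 6.57*k^2 - 1.02*k - 2.48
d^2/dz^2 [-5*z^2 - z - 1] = -10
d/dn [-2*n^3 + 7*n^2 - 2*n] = -6*n^2 + 14*n - 2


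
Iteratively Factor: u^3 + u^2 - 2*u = (u + 2)*(u^2 - u) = (u - 1)*(u + 2)*(u)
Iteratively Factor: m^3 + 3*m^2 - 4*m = (m + 4)*(m^2 - m) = (m - 1)*(m + 4)*(m)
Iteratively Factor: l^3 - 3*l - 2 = (l - 2)*(l^2 + 2*l + 1) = (l - 2)*(l + 1)*(l + 1)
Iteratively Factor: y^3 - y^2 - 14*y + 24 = (y - 3)*(y^2 + 2*y - 8) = (y - 3)*(y + 4)*(y - 2)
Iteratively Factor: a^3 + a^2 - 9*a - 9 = (a - 3)*(a^2 + 4*a + 3) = (a - 3)*(a + 3)*(a + 1)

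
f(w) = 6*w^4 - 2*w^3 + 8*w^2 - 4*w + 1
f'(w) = 24*w^3 - 6*w^2 + 16*w - 4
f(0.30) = 0.51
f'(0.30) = 0.91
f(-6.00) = 8521.00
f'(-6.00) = -5500.00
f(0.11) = 0.66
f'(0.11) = -2.28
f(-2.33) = 255.89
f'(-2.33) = -377.44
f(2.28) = 171.90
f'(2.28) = 285.75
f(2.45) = 225.99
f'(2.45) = 352.13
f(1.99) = 103.05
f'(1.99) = 193.21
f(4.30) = 2023.99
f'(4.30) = 1862.03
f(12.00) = 122065.00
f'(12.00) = 40796.00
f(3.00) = 493.00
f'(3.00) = 638.00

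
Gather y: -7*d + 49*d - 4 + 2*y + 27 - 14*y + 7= 42*d - 12*y + 30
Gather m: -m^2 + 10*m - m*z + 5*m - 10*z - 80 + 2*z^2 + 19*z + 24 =-m^2 + m*(15 - z) + 2*z^2 + 9*z - 56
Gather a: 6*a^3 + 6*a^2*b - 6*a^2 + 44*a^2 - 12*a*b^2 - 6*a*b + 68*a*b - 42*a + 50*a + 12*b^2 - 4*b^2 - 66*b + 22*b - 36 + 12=6*a^3 + a^2*(6*b + 38) + a*(-12*b^2 + 62*b + 8) + 8*b^2 - 44*b - 24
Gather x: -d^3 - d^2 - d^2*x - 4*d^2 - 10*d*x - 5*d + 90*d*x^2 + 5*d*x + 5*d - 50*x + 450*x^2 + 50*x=-d^3 - 5*d^2 + x^2*(90*d + 450) + x*(-d^2 - 5*d)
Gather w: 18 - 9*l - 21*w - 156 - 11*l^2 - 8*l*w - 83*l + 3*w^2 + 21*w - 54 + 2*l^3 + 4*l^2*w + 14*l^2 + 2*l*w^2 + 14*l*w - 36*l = 2*l^3 + 3*l^2 - 128*l + w^2*(2*l + 3) + w*(4*l^2 + 6*l) - 192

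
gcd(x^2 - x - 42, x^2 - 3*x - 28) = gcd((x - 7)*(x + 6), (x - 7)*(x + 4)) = x - 7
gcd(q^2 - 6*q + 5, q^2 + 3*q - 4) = q - 1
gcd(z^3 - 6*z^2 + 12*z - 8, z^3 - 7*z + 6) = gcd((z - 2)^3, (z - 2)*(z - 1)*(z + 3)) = z - 2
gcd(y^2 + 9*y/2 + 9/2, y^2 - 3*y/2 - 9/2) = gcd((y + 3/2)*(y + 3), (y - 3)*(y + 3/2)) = y + 3/2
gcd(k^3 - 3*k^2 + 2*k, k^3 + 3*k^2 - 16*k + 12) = k^2 - 3*k + 2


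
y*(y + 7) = y^2 + 7*y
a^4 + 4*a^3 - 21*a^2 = a^2*(a - 3)*(a + 7)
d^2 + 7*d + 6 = (d + 1)*(d + 6)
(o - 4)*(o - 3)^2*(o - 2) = o^4 - 12*o^3 + 53*o^2 - 102*o + 72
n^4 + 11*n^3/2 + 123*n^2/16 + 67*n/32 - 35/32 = (n - 1/4)*(n + 1)*(n + 5/4)*(n + 7/2)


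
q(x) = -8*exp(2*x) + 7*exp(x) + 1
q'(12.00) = -423824814793.96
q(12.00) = -211911837754.21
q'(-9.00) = 0.00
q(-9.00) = 1.00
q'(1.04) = -108.27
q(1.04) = -43.23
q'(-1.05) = 0.49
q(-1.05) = 2.47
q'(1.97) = -772.50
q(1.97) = -360.15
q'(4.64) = -170818.10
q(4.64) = -85045.64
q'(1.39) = -229.80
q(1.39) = -99.85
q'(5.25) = -579714.08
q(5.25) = -289189.06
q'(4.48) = -123948.08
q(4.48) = -61664.22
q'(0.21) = -15.72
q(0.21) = -2.54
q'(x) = -16*exp(2*x) + 7*exp(x)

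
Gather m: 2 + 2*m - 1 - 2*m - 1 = 0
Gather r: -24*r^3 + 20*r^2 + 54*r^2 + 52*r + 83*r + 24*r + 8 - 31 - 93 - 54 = -24*r^3 + 74*r^2 + 159*r - 170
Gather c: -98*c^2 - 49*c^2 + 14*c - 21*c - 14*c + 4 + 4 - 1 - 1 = -147*c^2 - 21*c + 6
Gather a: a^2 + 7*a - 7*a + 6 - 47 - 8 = a^2 - 49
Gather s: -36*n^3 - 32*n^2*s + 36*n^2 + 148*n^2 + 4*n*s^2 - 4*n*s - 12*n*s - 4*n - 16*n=-36*n^3 + 184*n^2 + 4*n*s^2 - 20*n + s*(-32*n^2 - 16*n)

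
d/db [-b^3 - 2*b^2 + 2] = b*(-3*b - 4)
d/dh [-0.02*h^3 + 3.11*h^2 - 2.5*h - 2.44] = -0.06*h^2 + 6.22*h - 2.5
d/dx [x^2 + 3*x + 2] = 2*x + 3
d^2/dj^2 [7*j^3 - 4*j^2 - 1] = 42*j - 8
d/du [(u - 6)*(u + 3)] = 2*u - 3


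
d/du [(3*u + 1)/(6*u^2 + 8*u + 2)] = -1/(2*u^2 + 4*u + 2)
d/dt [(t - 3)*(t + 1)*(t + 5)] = 3*t^2 + 6*t - 13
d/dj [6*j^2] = 12*j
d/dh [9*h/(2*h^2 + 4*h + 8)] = 9*(4 - h^2)/(2*(h^4 + 4*h^3 + 12*h^2 + 16*h + 16))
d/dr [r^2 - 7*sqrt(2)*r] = 2*r - 7*sqrt(2)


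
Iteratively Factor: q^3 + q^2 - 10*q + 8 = (q + 4)*(q^2 - 3*q + 2) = (q - 2)*(q + 4)*(q - 1)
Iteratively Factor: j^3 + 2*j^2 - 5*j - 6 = (j + 3)*(j^2 - j - 2) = (j + 1)*(j + 3)*(j - 2)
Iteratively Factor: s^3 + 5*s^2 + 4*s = (s)*(s^2 + 5*s + 4) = s*(s + 1)*(s + 4)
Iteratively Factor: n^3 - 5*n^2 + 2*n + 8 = (n - 4)*(n^2 - n - 2) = (n - 4)*(n - 2)*(n + 1)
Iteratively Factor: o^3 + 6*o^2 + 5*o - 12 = (o - 1)*(o^2 + 7*o + 12) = (o - 1)*(o + 4)*(o + 3)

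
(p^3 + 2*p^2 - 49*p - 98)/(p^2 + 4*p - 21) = (p^2 - 5*p - 14)/(p - 3)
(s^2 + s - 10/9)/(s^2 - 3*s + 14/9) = (3*s + 5)/(3*s - 7)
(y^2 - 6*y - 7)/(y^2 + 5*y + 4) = (y - 7)/(y + 4)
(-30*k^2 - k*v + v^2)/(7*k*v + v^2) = (-30*k^2 - k*v + v^2)/(v*(7*k + v))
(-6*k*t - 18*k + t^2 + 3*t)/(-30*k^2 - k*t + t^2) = (t + 3)/(5*k + t)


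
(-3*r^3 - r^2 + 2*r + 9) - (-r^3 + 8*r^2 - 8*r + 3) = -2*r^3 - 9*r^2 + 10*r + 6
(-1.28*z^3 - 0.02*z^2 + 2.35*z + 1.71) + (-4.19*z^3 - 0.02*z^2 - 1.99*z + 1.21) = -5.47*z^3 - 0.04*z^2 + 0.36*z + 2.92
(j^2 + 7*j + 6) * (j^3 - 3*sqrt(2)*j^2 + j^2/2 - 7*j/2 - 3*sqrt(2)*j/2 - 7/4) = j^5 - 3*sqrt(2)*j^4 + 15*j^4/2 - 45*sqrt(2)*j^3/2 + 6*j^3 - 57*sqrt(2)*j^2/2 - 93*j^2/4 - 133*j/4 - 9*sqrt(2)*j - 21/2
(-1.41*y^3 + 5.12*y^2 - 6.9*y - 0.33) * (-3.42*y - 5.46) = 4.8222*y^4 - 9.8118*y^3 - 4.3572*y^2 + 38.8026*y + 1.8018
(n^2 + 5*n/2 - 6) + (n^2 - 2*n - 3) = 2*n^2 + n/2 - 9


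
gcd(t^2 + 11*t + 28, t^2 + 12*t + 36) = 1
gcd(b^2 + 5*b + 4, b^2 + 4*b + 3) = b + 1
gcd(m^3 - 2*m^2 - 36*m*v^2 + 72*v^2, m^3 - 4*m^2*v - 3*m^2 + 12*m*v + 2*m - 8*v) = m - 2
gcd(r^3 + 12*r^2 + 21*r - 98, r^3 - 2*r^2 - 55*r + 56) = r + 7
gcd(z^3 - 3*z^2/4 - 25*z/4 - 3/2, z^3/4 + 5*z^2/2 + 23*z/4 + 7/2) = z + 2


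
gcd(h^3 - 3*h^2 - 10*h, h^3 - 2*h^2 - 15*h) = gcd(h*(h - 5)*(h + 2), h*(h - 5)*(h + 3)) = h^2 - 5*h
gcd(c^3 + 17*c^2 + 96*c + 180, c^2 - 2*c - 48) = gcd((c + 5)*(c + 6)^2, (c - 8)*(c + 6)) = c + 6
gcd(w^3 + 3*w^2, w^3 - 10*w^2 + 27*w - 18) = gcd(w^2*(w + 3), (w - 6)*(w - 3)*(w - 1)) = 1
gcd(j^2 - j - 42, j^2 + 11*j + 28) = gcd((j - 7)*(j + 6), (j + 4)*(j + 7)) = 1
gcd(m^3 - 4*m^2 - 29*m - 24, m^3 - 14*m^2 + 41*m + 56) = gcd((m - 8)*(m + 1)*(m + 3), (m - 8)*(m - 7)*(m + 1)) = m^2 - 7*m - 8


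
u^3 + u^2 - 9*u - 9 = (u - 3)*(u + 1)*(u + 3)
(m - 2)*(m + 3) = m^2 + m - 6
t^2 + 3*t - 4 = (t - 1)*(t + 4)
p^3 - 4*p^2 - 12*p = p*(p - 6)*(p + 2)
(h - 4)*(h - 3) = h^2 - 7*h + 12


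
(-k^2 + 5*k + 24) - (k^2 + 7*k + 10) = -2*k^2 - 2*k + 14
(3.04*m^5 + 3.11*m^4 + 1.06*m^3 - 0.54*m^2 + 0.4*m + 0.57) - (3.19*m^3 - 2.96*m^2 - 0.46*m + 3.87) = 3.04*m^5 + 3.11*m^4 - 2.13*m^3 + 2.42*m^2 + 0.86*m - 3.3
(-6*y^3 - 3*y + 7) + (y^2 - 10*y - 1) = -6*y^3 + y^2 - 13*y + 6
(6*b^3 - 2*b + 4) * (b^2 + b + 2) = 6*b^5 + 6*b^4 + 10*b^3 + 2*b^2 + 8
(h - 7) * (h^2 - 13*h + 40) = h^3 - 20*h^2 + 131*h - 280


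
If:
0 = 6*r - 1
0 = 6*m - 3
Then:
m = 1/2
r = 1/6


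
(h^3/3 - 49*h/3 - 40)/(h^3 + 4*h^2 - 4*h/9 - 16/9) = 3*(h^3 - 49*h - 120)/(9*h^3 + 36*h^2 - 4*h - 16)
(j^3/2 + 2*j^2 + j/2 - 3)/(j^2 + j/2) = (j^3 + 4*j^2 + j - 6)/(j*(2*j + 1))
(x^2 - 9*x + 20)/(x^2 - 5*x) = (x - 4)/x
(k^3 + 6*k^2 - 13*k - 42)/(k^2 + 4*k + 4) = (k^2 + 4*k - 21)/(k + 2)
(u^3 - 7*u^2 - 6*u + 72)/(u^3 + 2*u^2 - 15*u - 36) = (u - 6)/(u + 3)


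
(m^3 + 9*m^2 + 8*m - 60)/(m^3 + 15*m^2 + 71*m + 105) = (m^2 + 4*m - 12)/(m^2 + 10*m + 21)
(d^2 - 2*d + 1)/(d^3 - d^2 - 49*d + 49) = (d - 1)/(d^2 - 49)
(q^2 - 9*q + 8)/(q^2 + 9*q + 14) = (q^2 - 9*q + 8)/(q^2 + 9*q + 14)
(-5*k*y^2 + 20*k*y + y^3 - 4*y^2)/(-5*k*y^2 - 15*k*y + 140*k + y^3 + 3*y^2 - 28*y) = y/(y + 7)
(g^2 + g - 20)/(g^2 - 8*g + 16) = (g + 5)/(g - 4)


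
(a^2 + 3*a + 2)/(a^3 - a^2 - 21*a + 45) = (a^2 + 3*a + 2)/(a^3 - a^2 - 21*a + 45)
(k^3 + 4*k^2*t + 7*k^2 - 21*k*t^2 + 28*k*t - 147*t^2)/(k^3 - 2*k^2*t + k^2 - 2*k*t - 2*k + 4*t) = (k^3 + 4*k^2*t + 7*k^2 - 21*k*t^2 + 28*k*t - 147*t^2)/(k^3 - 2*k^2*t + k^2 - 2*k*t - 2*k + 4*t)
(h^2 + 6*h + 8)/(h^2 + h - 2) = (h + 4)/(h - 1)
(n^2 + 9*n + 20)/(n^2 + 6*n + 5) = (n + 4)/(n + 1)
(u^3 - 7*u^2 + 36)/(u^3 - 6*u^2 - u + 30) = (u - 6)/(u - 5)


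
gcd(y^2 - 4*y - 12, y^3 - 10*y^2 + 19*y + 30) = y - 6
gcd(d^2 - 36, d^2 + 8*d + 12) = d + 6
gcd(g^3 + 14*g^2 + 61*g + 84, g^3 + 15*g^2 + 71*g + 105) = g^2 + 10*g + 21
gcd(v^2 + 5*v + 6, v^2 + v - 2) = v + 2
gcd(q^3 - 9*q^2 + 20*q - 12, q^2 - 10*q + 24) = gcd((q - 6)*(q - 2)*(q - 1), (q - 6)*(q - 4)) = q - 6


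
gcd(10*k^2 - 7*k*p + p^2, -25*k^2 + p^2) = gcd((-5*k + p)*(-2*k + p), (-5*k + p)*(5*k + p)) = -5*k + p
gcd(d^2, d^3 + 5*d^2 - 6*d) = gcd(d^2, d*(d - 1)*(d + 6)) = d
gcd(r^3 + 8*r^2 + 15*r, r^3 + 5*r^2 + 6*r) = r^2 + 3*r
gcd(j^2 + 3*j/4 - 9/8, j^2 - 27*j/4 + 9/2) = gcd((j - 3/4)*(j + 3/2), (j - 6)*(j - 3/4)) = j - 3/4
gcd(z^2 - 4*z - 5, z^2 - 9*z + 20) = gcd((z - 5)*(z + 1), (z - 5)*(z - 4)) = z - 5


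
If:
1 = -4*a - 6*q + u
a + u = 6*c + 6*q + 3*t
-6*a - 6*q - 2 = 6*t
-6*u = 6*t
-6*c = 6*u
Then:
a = -14/43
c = -3/43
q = 8/129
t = -3/43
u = 3/43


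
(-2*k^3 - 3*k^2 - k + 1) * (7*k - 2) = -14*k^4 - 17*k^3 - k^2 + 9*k - 2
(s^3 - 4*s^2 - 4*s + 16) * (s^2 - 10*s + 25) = s^5 - 14*s^4 + 61*s^3 - 44*s^2 - 260*s + 400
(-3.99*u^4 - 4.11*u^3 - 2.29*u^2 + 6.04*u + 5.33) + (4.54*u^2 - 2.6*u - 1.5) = -3.99*u^4 - 4.11*u^3 + 2.25*u^2 + 3.44*u + 3.83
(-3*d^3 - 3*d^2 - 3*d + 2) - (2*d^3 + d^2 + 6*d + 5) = -5*d^3 - 4*d^2 - 9*d - 3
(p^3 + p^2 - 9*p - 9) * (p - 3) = p^4 - 2*p^3 - 12*p^2 + 18*p + 27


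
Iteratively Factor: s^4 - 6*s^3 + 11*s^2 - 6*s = (s - 2)*(s^3 - 4*s^2 + 3*s) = (s - 3)*(s - 2)*(s^2 - s) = s*(s - 3)*(s - 2)*(s - 1)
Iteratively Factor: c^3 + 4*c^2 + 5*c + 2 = (c + 2)*(c^2 + 2*c + 1) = (c + 1)*(c + 2)*(c + 1)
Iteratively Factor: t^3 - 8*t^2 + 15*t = (t)*(t^2 - 8*t + 15) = t*(t - 5)*(t - 3)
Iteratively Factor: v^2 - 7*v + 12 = (v - 3)*(v - 4)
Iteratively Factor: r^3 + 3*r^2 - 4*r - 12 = (r + 3)*(r^2 - 4) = (r - 2)*(r + 3)*(r + 2)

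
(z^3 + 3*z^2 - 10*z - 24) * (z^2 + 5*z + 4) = z^5 + 8*z^4 + 9*z^3 - 62*z^2 - 160*z - 96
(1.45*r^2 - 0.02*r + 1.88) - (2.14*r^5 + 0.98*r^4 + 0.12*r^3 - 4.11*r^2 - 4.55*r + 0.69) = -2.14*r^5 - 0.98*r^4 - 0.12*r^3 + 5.56*r^2 + 4.53*r + 1.19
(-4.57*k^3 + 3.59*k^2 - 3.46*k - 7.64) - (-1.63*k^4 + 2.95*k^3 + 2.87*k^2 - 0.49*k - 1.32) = 1.63*k^4 - 7.52*k^3 + 0.72*k^2 - 2.97*k - 6.32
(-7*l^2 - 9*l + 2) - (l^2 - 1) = -8*l^2 - 9*l + 3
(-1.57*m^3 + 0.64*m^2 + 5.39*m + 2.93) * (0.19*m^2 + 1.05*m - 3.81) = -0.2983*m^5 - 1.5269*m^4 + 7.6778*m^3 + 3.7778*m^2 - 17.4594*m - 11.1633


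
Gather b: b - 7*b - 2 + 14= 12 - 6*b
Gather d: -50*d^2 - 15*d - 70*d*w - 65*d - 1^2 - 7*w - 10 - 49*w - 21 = -50*d^2 + d*(-70*w - 80) - 56*w - 32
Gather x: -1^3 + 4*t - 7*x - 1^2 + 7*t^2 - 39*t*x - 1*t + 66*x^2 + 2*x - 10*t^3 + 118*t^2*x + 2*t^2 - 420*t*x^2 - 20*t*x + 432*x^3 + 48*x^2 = -10*t^3 + 9*t^2 + 3*t + 432*x^3 + x^2*(114 - 420*t) + x*(118*t^2 - 59*t - 5) - 2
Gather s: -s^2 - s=-s^2 - s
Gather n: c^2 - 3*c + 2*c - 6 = c^2 - c - 6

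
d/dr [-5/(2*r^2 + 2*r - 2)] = 5*(2*r + 1)/(2*(r^2 + r - 1)^2)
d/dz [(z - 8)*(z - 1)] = 2*z - 9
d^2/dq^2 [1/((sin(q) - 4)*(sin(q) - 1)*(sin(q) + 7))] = (-9*sin(q)^5 - 31*sin(q)^4 + 27*sin(q)^3 + 497*sin(q)^2 - 402*sin(q) - 1810)/((sin(q) - 4)^3*(sin(q) - 1)^2*(sin(q) + 7)^3)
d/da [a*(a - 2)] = 2*a - 2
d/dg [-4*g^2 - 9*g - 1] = -8*g - 9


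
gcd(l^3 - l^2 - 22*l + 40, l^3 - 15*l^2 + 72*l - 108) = 1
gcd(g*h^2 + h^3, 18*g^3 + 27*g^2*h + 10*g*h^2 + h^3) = g + h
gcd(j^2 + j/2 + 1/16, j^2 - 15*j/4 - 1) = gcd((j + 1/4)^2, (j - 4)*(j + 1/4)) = j + 1/4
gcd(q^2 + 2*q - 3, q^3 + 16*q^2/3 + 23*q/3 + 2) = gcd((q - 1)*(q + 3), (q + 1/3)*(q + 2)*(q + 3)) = q + 3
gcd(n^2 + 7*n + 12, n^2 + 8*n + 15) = n + 3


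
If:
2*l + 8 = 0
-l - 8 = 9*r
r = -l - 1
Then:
No Solution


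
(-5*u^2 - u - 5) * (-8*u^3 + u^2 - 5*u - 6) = 40*u^5 + 3*u^4 + 64*u^3 + 30*u^2 + 31*u + 30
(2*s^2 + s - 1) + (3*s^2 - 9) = 5*s^2 + s - 10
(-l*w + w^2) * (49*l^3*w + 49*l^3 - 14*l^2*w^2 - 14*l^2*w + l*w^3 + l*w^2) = -49*l^4*w^2 - 49*l^4*w + 63*l^3*w^3 + 63*l^3*w^2 - 15*l^2*w^4 - 15*l^2*w^3 + l*w^5 + l*w^4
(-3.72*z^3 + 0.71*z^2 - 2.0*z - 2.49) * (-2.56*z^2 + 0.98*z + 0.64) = 9.5232*z^5 - 5.4632*z^4 + 3.435*z^3 + 4.8688*z^2 - 3.7202*z - 1.5936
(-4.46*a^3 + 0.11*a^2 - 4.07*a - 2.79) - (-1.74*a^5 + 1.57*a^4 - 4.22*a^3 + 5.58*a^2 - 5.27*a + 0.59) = 1.74*a^5 - 1.57*a^4 - 0.24*a^3 - 5.47*a^2 + 1.2*a - 3.38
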